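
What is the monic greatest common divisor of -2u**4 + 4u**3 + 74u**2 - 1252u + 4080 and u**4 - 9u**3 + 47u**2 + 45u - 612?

u**3 - 12u**2 + 83u - 204

Apply the Euclidean algorithm:
  -2u**4 + 4u**3 + 74u**2 - 1252u + 4080 = (-2)(u**4 - 9u**3 + 47u**2 + 45u - 612) + (-14u**3 + 168u**2 - 1162u + 2856)
  u**4 - 9u**3 + 47u**2 + 45u - 612 = (-(1/14)u - 3/14)(-14u**3 + 168u**2 - 1162u + 2856) + (0)
Last nonzero remainder: -14u**3 + 168u**2 - 1162u + 2856. Dividing through by -14 gives the monic gcd u**3 - 12u**2 + 83u - 204.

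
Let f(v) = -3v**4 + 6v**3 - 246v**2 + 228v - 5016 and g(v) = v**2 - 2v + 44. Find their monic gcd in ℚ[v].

By polynomial division,
  -3v**4 + 6v**3 - 246v**2 + 228v - 5016 = (-3v**2 - 114)(v**2 - 2v + 44) + (0)
The last nonzero remainder v**2 - 2v + 44 is already monic.

v**2 - 2v + 44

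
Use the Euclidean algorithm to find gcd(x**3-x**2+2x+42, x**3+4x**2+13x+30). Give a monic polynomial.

Euclidean algorithm in ℚ[x]:
  x**3-x**2+2x+42 = (x**3+4x**2+13x+30) + (-5x**2-11x+12)
  x**3+4x**2+13x+30 = (-(1/5)x-9/25)(-5x**2-11x+12) + ((286/25)x+858/25)
  -5x**2-11x+12 = (-(125/286)x+50/143)((286/25)x+858/25) + (0)
Last nonzero remainder: (286/25)x+858/25. Dividing through by 286/25 gives the monic gcd x+3.

x+3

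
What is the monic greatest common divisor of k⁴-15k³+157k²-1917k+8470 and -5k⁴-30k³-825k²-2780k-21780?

k²+2k+121

Repeated division with remainder:
  k⁴-15k³+157k²-1917k+8470 = (-1/5)(-5k⁴-30k³-825k²-2780k-21780) + (-21k³-8k²-2473k+4114)
  -5k⁴-30k³-825k²-2780k-21780 = ((5/21)k+590/441)(-21k³-8k²-2473k+4114) + (-(99440/441)k²-(198880/441)k-12032240/441)
  -21k³-8k²-2473k+4114 = ((9261/99440)k-7497/49720)(-(99440/441)k²-(198880/441)k-12032240/441) + (0)
Last nonzero remainder: -(99440/441)k²-(198880/441)k-12032240/441. Dividing through by -99440/441 gives the monic gcd k²+2k+121.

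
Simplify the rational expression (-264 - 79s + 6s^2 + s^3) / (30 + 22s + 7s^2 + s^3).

Repeated division with remainder:
  s^3 + 6s^2 - 79s - 264 = (s^3 + 7s^2 + 22s + 30) + (-s^2 - 101s - 294)
  s^3 + 7s^2 + 22s + 30 = (-s + 94)(-s^2 - 101s - 294) + (9222s + 27666)
  -s^2 - 101s - 294 = (-(1/9222)s - 49/4611)(9222s + 27666) + (0)
Last nonzero remainder: 9222s + 27666. Dividing through by 9222 gives the monic gcd s + 3.
Cancel s + 3 from numerator and denominator to get the reduced form.

(-88 + 3s + s^2)/(10 + 4s + s^2)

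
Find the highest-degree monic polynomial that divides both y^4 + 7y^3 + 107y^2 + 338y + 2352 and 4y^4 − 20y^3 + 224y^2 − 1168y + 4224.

y^2 + 2y + 48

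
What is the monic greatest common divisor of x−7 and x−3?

Apply the Euclidean algorithm:
  x−7 = (x−3) + (−4)
  x−3 = (−(1/4)x+3/4)(−4) + (0)
The last nonzero remainder is the constant −4, so the polynomials are coprime and gcd = 1.

1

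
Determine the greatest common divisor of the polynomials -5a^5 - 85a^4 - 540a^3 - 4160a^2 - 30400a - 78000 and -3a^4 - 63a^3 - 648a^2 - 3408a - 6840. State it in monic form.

a^2 + 11a + 30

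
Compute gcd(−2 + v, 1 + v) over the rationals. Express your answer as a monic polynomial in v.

1

Apply the Euclidean algorithm:
  v − 2 = (v + 1) + (−3)
  v + 1 = (−(1/3)v − 1/3)(−3) + (0)
The last nonzero remainder is the constant −3, so the polynomials are coprime and gcd = 1.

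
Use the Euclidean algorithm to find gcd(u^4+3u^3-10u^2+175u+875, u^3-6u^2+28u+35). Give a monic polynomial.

By polynomial division,
  u^4+3u^3-10u^2+175u+875 = (u+9)(u^3-6u^2+28u+35) + (16u^2-112u+560)
  u^3-6u^2+28u+35 = ((1/16)u+1/16)(16u^2-112u+560) + (0)
Last nonzero remainder: 16u^2-112u+560. Dividing through by 16 gives the monic gcd u^2-7u+35.

u^2-7u+35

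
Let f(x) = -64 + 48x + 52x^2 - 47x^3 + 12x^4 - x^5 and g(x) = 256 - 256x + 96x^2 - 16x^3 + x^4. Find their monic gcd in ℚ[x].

-64 + 48x - 12x^2 + x^3

By polynomial division,
  -x^5 + 12x^4 - 47x^3 + 52x^2 + 48x - 64 = (-x - 4)(x^4 - 16x^3 + 96x^2 - 256x + 256) + (-15x^3 + 180x^2 - 720x + 960)
  x^4 - 16x^3 + 96x^2 - 256x + 256 = (-(1/15)x + 4/15)(-15x^3 + 180x^2 - 720x + 960) + (0)
Last nonzero remainder: -15x^3 + 180x^2 - 720x + 960. Dividing through by -15 gives the monic gcd x^3 - 12x^2 + 48x - 64.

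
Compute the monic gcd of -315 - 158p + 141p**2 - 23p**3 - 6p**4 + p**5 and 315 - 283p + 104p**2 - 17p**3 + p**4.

Repeated division with remainder:
  p**5 - 6p**4 - 23p**3 + 141p**2 - 158p - 315 = (p + 11)(p**4 - 17p**3 + 104p**2 - 283p + 315) + (60p**3 - 720p**2 + 2640p - 3780)
  p**4 - 17p**3 + 104p**2 - 283p + 315 = ((1/60)p - 1/12)(60p**3 - 720p**2 + 2640p - 3780) + (0)
Last nonzero remainder: 60p**3 - 720p**2 + 2640p - 3780. Dividing through by 60 gives the monic gcd p**3 - 12p**2 + 44p - 63.

-63 + 44p - 12p**2 + p**3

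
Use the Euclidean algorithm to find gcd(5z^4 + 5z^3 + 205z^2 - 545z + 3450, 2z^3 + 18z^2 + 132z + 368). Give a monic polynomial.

z^2 + 5z + 46

Euclidean algorithm in ℚ[z]:
  5z^4 + 5z^3 + 205z^2 - 545z + 3450 = ((5/2)z - 20)(2z^3 + 18z^2 + 132z + 368) + (235z^2 + 1175z + 10810)
  2z^3 + 18z^2 + 132z + 368 = ((2/235)z + 8/235)(235z^2 + 1175z + 10810) + (0)
Last nonzero remainder: 235z^2 + 1175z + 10810. Dividing through by 235 gives the monic gcd z^2 + 5z + 46.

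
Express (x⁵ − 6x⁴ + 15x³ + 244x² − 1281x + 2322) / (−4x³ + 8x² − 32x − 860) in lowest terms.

Apply the Euclidean algorithm:
  x⁵ − 6x⁴ + 15x³ + 244x² − 1281x + 2322 = (−(1/4)x² + x + 1/4)(−4x³ + 8x² − 32x − 860) + (59x² − 413x + 2537)
  −4x³ + 8x² − 32x − 860 = (−(4/59)x − 20/59)(59x² − 413x + 2537) + (0)
Last nonzero remainder: 59x² − 413x + 2537. Dividing through by 59 gives the monic gcd x² − 7x + 43.
Cancel x² − 7x + 43 from numerator and denominator to get the reduced form.

(−x³ − x² + 21x − 54)/(4x + 20)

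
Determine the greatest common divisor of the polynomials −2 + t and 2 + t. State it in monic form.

Apply the Euclidean algorithm:
  t − 2 = (t + 2) + (−4)
  t + 2 = (−(1/4)t − 1/2)(−4) + (0)
The last nonzero remainder is the constant −4, so the polynomials are coprime and gcd = 1.

1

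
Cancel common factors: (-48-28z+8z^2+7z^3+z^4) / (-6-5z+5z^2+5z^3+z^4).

By polynomial division,
  z^4+7z^3+8z^2-28z-48 = (z^4+5z^3+5z^2-5z-6) + (2z^3+3z^2-23z-42)
  z^4+5z^3+5z^2-5z-6 = ((1/2)z+7/4)(2z^3+3z^2-23z-42) + ((45/4)z^2+(225/4)z+135/2)
  2z^3+3z^2-23z-42 = ((8/45)z-28/45)((45/4)z^2+(225/4)z+135/2) + (0)
Last nonzero remainder: (45/4)z^2+(225/4)z+135/2. Dividing through by 45/4 gives the monic gcd z^2+5z+6.
Cancel z^2+5z+6 from numerator and denominator to get the reduced form.

(-8+2z+z^2)/(-1+z^2)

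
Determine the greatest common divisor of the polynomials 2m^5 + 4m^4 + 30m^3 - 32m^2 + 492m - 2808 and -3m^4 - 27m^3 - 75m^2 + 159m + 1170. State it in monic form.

m^3 + 4m^2 + 5m - 78

Euclidean algorithm in ℚ[m]:
  2m^5 + 4m^4 + 30m^3 - 32m^2 + 492m - 2808 = (-(2/3)m + 14/3)(-3m^4 - 27m^3 - 75m^2 + 159m + 1170) + (106m^3 + 424m^2 + 530m - 8268)
  -3m^4 - 27m^3 - 75m^2 + 159m + 1170 = (-(3/106)m - 15/106)(106m^3 + 424m^2 + 530m - 8268) + (0)
Last nonzero remainder: 106m^3 + 424m^2 + 530m - 8268. Dividing through by 106 gives the monic gcd m^3 + 4m^2 + 5m - 78.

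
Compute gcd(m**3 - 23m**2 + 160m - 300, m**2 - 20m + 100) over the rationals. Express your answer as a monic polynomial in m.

m**2 - 20m + 100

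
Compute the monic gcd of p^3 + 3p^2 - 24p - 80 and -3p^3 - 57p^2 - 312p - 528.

p^2 + 8p + 16

Euclidean algorithm in ℚ[p]:
  p^3 + 3p^2 - 24p - 80 = (-1/3)(-3p^3 - 57p^2 - 312p - 528) + (-16p^2 - 128p - 256)
  -3p^3 - 57p^2 - 312p - 528 = ((3/16)p + 33/16)(-16p^2 - 128p - 256) + (0)
Last nonzero remainder: -16p^2 - 128p - 256. Dividing through by -16 gives the monic gcd p^2 + 8p + 16.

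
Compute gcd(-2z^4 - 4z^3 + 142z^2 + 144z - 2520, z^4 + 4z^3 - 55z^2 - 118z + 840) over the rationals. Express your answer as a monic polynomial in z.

z^3 + 8z^2 - 23z - 210

By polynomial division,
  -2z^4 - 4z^3 + 142z^2 + 144z - 2520 = (-2)(z^4 + 4z^3 - 55z^2 - 118z + 840) + (4z^3 + 32z^2 - 92z - 840)
  z^4 + 4z^3 - 55z^2 - 118z + 840 = ((1/4)z - 1)(4z^3 + 32z^2 - 92z - 840) + (0)
Last nonzero remainder: 4z^3 + 32z^2 - 92z - 840. Dividing through by 4 gives the monic gcd z^3 + 8z^2 - 23z - 210.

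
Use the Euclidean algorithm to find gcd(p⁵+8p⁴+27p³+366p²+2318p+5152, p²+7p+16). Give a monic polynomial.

p²+7p+16

By polynomial division,
  p⁵+8p⁴+27p³+366p²+2318p+5152 = (p³+p²+4p+322)(p²+7p+16) + (0)
The last nonzero remainder p²+7p+16 is already monic.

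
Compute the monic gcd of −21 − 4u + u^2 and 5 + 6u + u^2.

1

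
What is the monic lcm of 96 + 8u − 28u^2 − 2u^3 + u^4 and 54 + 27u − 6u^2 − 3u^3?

Euclidean algorithm in ℚ[u]:
  u^4 − 2u^3 − 28u^2 + 8u + 96 = (−(1/3)u + 4/3)(−3u^3 − 6u^2 + 27u + 54) + (−11u^2 − 10u + 24)
  −3u^3 − 6u^2 + 27u + 54 = ((3/11)u + 36/121)(−11u^2 − 10u + 24) + ((2835/121)u + 5670/121)
  −11u^2 − 10u + 24 = (−(1331/2835)u + 484/945)((2835/121)u + 5670/121) + (0)
Last nonzero remainder: (2835/121)u + 5670/121. Dividing through by 2835/121 gives the monic gcd u + 2.
Then lcm(f, g) = f·g / gcd(f, g); expanding and making the result monic gives the answer.

−864 − 72u + 348u^2 + 26u^3 − 37u^4 − 2u^5 + u^6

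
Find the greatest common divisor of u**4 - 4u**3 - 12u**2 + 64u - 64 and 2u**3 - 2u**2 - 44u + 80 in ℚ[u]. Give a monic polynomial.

u**2 - 6u + 8

By polynomial division,
  u**4 - 4u**3 - 12u**2 + 64u - 64 = ((1/2)u - 3/2)(2u**3 - 2u**2 - 44u + 80) + (7u**2 - 42u + 56)
  2u**3 - 2u**2 - 44u + 80 = ((2/7)u + 10/7)(7u**2 - 42u + 56) + (0)
Last nonzero remainder: 7u**2 - 42u + 56. Dividing through by 7 gives the monic gcd u**2 - 6u + 8.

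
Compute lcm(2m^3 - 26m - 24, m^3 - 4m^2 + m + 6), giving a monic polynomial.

m^5 - 5m^4 - 7m^3 + 53m^2 - 18m - 72

Euclidean algorithm in ℚ[m]:
  2m^3 - 26m - 24 = (2)(m^3 - 4m^2 + m + 6) + (8m^2 - 28m - 36)
  m^3 - 4m^2 + m + 6 = ((1/8)m - 1/16)(8m^2 - 28m - 36) + ((15/4)m + 15/4)
  8m^2 - 28m - 36 = ((32/15)m - 48/5)((15/4)m + 15/4) + (0)
Last nonzero remainder: (15/4)m + 15/4. Dividing through by 15/4 gives the monic gcd m + 1.
Then lcm(f, g) = f·g / gcd(f, g); expanding and making the result monic gives the answer.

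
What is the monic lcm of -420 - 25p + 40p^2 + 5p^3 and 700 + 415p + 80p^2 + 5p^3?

Euclidean algorithm in ℚ[p]:
  5p^3 + 40p^2 - 25p - 420 = (5p^3 + 80p^2 + 415p + 700) + (-40p^2 - 440p - 1120)
  5p^3 + 80p^2 + 415p + 700 = (-(1/8)p - 5/8)(-40p^2 - 440p - 1120) + (0)
Last nonzero remainder: -40p^2 - 440p - 1120. Dividing through by -40 gives the monic gcd p^2 + 11p + 28.
Then lcm(f, g) = f·g / gcd(f, g); expanding and making the result monic gives the answer.

-420 - 109p + 35p^2 + 13p^3 + p^4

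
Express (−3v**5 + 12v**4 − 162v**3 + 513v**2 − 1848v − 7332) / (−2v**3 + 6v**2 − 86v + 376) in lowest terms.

Repeated division with remainder:
  −3v**5 + 12v**4 − 162v**3 + 513v**2 − 1848v − 7332 = ((3/2)v**2 − (3/2)v + 12)(−2v**3 + 6v**2 − 86v + 376) + (−252v**2 − 252v − 11844)
  −2v**3 + 6v**2 − 86v + 376 = ((1/126)v − 2/63)(−252v**2 − 252v − 11844) + (0)
Last nonzero remainder: −252v**2 − 252v − 11844. Dividing through by −252 gives the monic gcd v**2 + v + 47.
Cancel v**2 + v + 47 from numerator and denominator to get the reduced form.

(3v**3 − 15v**2 + 36v + 156)/(2v − 8)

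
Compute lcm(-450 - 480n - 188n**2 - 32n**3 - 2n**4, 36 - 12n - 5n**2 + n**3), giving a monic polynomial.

2700 + 1080n - 567n**2 - 320n**3 - 22n**4 + 8n**5 + n**6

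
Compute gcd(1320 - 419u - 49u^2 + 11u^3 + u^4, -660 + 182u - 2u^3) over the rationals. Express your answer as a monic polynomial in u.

Apply the Euclidean algorithm:
  u^4 + 11u^3 - 49u^2 - 419u + 1320 = (-(1/2)u - 11/2)(-2u^3 + 182u - 660) + (42u^2 + 252u - 2310)
  -2u^3 + 182u - 660 = (-(1/21)u + 2/7)(42u^2 + 252u - 2310) + (0)
Last nonzero remainder: 42u^2 + 252u - 2310. Dividing through by 42 gives the monic gcd u^2 + 6u - 55.

-55 + 6u + u^2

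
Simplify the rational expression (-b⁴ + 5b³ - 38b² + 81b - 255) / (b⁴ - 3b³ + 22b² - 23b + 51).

Apply the Euclidean algorithm:
  -b⁴ + 5b³ - 38b² + 81b - 255 = (-1)(b⁴ - 3b³ + 22b² - 23b + 51) + (2b³ - 16b² + 58b - 204)
  b⁴ - 3b³ + 22b² - 23b + 51 = ((1/2)b + 5/2)(2b³ - 16b² + 58b - 204) + (33b² - 66b + 561)
  2b³ - 16b² + 58b - 204 = ((2/33)b - 4/11)(33b² - 66b + 561) + (0)
Last nonzero remainder: 33b² - 66b + 561. Dividing through by 33 gives the monic gcd b² - 2b + 17.
Cancel b² - 2b + 17 from numerator and denominator to get the reduced form.

(-b² + 3b - 15)/(b² - b + 3)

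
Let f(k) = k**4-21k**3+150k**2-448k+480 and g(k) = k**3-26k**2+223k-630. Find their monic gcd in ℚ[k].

k-10

Repeated division with remainder:
  k**4-21k**3+150k**2-448k+480 = (k+5)(k**3-26k**2+223k-630) + (57k**2-933k+3630)
  k**3-26k**2+223k-630 = ((1/57)k-61/361)(57k**2-933k+3630) + ((600/361)k-6000/361)
  57k**2-933k+3630 = ((6859/200)k-43681/200)((600/361)k-6000/361) + (0)
Last nonzero remainder: (600/361)k-6000/361. Dividing through by 600/361 gives the monic gcd k-10.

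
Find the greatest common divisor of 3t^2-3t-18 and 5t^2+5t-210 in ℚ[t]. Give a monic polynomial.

By polynomial division,
  3t^2-3t-18 = (3/5)(5t^2+5t-210) + (-6t+108)
  5t^2+5t-210 = (-(5/6)t-95/6)(-6t+108) + (1500)
  -6t+108 = (-(1/250)t+9/125)(1500) + (0)
The last nonzero remainder is the constant 1500, so the polynomials are coprime and gcd = 1.

1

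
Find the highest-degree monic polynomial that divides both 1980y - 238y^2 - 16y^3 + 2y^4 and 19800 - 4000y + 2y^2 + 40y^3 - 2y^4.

Apply the Euclidean algorithm:
  2y^4 - 16y^3 - 238y^2 + 1980y = (-1)(-2y^4 + 40y^3 + 2y^2 - 4000y + 19800) + (24y^3 - 236y^2 - 2020y + 19800)
  -2y^4 + 40y^3 + 2y^2 - 4000y + 19800 = (-(1/12)y + 61/72)(24y^3 - 236y^2 - 2020y + 19800) + ((605/18)y^2 - (11495/18)y + 3025)
  24y^3 - 236y^2 - 2020y + 19800 = ((432/605)y + 72/11)((605/18)y^2 - (11495/18)y + 3025) + (0)
Last nonzero remainder: (605/18)y^2 - (11495/18)y + 3025. Dividing through by 605/18 gives the monic gcd y^2 - 19y + 90.

90 - 19y + y^2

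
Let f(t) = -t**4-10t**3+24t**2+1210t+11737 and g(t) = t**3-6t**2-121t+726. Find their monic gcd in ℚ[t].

Apply the Euclidean algorithm:
  -t**4-10t**3+24t**2+1210t+11737 = (-t-16)(t**3-6t**2-121t+726) + (-193t**2+23353)
  t**3-6t**2-121t+726 = (-(1/193)t+6/193)(-193t**2+23353) + (0)
Last nonzero remainder: -193t**2+23353. Dividing through by -193 gives the monic gcd t**2-121.

t**2-121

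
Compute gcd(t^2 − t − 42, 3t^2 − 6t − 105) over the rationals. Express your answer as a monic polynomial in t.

t − 7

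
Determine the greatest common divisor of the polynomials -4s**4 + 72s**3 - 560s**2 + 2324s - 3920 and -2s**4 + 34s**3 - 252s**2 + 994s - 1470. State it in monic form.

By polynomial division,
  -4s**4 + 72s**3 - 560s**2 + 2324s - 3920 = (2)(-2s**4 + 34s**3 - 252s**2 + 994s - 1470) + (4s**3 - 56s**2 + 336s - 980)
  -2s**4 + 34s**3 - 252s**2 + 994s - 1470 = (-(1/2)s + 3/2)(4s**3 - 56s**2 + 336s - 980) + (0)
Last nonzero remainder: 4s**3 - 56s**2 + 336s - 980. Dividing through by 4 gives the monic gcd s**3 - 14s**2 + 84s - 245.

s**3 - 14s**2 + 84s - 245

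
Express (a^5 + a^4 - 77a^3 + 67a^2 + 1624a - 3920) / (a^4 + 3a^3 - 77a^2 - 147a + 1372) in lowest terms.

(a^2 - 9a + 20)/(a - 7)

Apply the Euclidean algorithm:
  a^5 + a^4 - 77a^3 + 67a^2 + 1624a - 3920 = (a - 2)(a^4 + 3a^3 - 77a^2 - 147a + 1372) + (6a^3 + 60a^2 - 42a - 1176)
  a^4 + 3a^3 - 77a^2 - 147a + 1372 = ((1/6)a - 7/6)(6a^3 + 60a^2 - 42a - 1176) + (0)
Last nonzero remainder: 6a^3 + 60a^2 - 42a - 1176. Dividing through by 6 gives the monic gcd a^3 + 10a^2 - 7a - 196.
Cancel a^3 + 10a^2 - 7a - 196 from numerator and denominator to get the reduced form.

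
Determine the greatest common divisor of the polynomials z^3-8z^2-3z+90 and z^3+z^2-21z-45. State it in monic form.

z^2-2z-15

Repeated division with remainder:
  z^3-8z^2-3z+90 = (z^3+z^2-21z-45) + (-9z^2+18z+135)
  z^3+z^2-21z-45 = (-(1/9)z-1/3)(-9z^2+18z+135) + (0)
Last nonzero remainder: -9z^2+18z+135. Dividing through by -9 gives the monic gcd z^2-2z-15.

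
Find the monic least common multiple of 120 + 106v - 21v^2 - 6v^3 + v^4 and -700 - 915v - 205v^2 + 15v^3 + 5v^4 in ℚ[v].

-4200 - 3950v + 643v^2 + 358v^3 - 44v^4 - 8v^5 + v^6

Repeated division with remainder:
  v^4 - 6v^3 - 21v^2 + 106v + 120 = (1/5)(5v^4 + 15v^3 - 205v^2 - 915v - 700) + (-9v^3 + 20v^2 + 289v + 260)
  5v^4 + 15v^3 - 205v^2 - 915v - 700 = (-(5/9)v - 235/81)(-9v^3 + 20v^2 + 289v + 260) + ((1100/81)v^2 + (5500/81)v + 4400/81)
  -9v^3 + 20v^2 + 289v + 260 = (-(729/1100)v + 1053/220)((1100/81)v^2 + (5500/81)v + 4400/81) + (0)
Last nonzero remainder: (1100/81)v^2 + (5500/81)v + 4400/81. Dividing through by 1100/81 gives the monic gcd v^2 + 5v + 4.
Then lcm(f, g) = f·g / gcd(f, g); expanding and making the result monic gives the answer.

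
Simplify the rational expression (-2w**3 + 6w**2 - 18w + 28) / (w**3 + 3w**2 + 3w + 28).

Repeated division with remainder:
  -2w**3 + 6w**2 - 18w + 28 = (-2)(w**3 + 3w**2 + 3w + 28) + (12w**2 - 12w + 84)
  w**3 + 3w**2 + 3w + 28 = ((1/12)w + 1/3)(12w**2 - 12w + 84) + (0)
Last nonzero remainder: 12w**2 - 12w + 84. Dividing through by 12 gives the monic gcd w**2 - w + 7.
Cancel w**2 - w + 7 from numerator and denominator to get the reduced form.

(-2w + 4)/(w + 4)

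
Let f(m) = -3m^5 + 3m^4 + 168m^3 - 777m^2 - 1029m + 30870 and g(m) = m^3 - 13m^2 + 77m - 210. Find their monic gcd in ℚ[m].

m^2 - 7m + 35

Euclidean algorithm in ℚ[m]:
  -3m^5 + 3m^4 + 168m^3 - 777m^2 - 1029m + 30870 = (-3m^2 - 36m - 69)(m^3 - 13m^2 + 77m - 210) + (468m^2 - 3276m + 16380)
  m^3 - 13m^2 + 77m - 210 = ((1/468)m - 1/78)(468m^2 - 3276m + 16380) + (0)
Last nonzero remainder: 468m^2 - 3276m + 16380. Dividing through by 468 gives the monic gcd m^2 - 7m + 35.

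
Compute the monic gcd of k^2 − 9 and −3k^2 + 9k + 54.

k + 3

Euclidean algorithm in ℚ[k]:
  k^2 − 9 = (−1/3)(−3k^2 + 9k + 54) + (3k + 9)
  −3k^2 + 9k + 54 = (−k + 6)(3k + 9) + (0)
Last nonzero remainder: 3k + 9. Dividing through by 3 gives the monic gcd k + 3.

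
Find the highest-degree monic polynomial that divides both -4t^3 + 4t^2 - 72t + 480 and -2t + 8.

t - 4

By polynomial division,
  -4t^3 + 4t^2 - 72t + 480 = (2t^2 + 6t + 60)(-2t + 8) + (0)
Last nonzero remainder: -2t + 8. Dividing through by -2 gives the monic gcd t - 4.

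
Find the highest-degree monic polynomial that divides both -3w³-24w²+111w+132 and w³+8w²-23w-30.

w+1

By polynomial division,
  -3w³-24w²+111w+132 = (-3)(w³+8w²-23w-30) + (42w+42)
  w³+8w²-23w-30 = ((1/42)w²+(1/6)w-5/7)(42w+42) + (0)
Last nonzero remainder: 42w+42. Dividing through by 42 gives the monic gcd w+1.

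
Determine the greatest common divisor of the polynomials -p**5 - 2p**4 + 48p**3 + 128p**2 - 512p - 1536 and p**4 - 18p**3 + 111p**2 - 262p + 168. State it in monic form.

By polynomial division,
  -p**5 - 2p**4 + 48p**3 + 128p**2 - 512p - 1536 = (-p - 20)(p**4 - 18p**3 + 111p**2 - 262p + 168) + (-201p**3 + 2086p**2 - 5584p + 1824)
  p**4 - 18p**3 + 111p**2 - 262p + 168 = (-(1/201)p + 1532/40401)(-201p**3 + 2086p**2 - 5584p + 1824) + ((166375/40401)p**2 - (1663750/40401)p + 1331000/13467)
  -201p**3 + 2086p**2 - 5584p + 1824 = (-(8120601/166375)p + 3070476/166375)((166375/40401)p**2 - (1663750/40401)p + 1331000/13467) + (0)
Last nonzero remainder: (166375/40401)p**2 - (1663750/40401)p + 1331000/13467. Dividing through by 166375/40401 gives the monic gcd p**2 - 10p + 24.

p**2 - 10p + 24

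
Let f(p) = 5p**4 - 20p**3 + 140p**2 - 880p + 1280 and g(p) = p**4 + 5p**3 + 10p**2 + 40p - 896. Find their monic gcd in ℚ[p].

Apply the Euclidean algorithm:
  5p**4 - 20p**3 + 140p**2 - 880p + 1280 = (5)(p**4 + 5p**3 + 10p**2 + 40p - 896) + (-45p**3 + 90p**2 - 1080p + 5760)
  p**4 + 5p**3 + 10p**2 + 40p - 896 = (-(1/45)p - 7/45)(-45p**3 + 90p**2 - 1080p + 5760) + (0)
Last nonzero remainder: -45p**3 + 90p**2 - 1080p + 5760. Dividing through by -45 gives the monic gcd p**3 - 2p**2 + 24p - 128.

p**3 - 2p**2 + 24p - 128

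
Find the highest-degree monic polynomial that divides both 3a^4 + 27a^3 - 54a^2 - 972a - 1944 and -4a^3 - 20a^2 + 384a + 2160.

By polynomial division,
  3a^4 + 27a^3 - 54a^2 - 972a - 1944 = (-(3/4)a - 3)(-4a^3 - 20a^2 + 384a + 2160) + (174a^2 + 1800a + 4536)
  -4a^3 - 20a^2 + 384a + 2160 = (-(2/87)a + 310/2523)(174a^2 + 1800a + 4536) + ((224640/841)a + 1347840/841)
  174a^2 + 1800a + 4536 = ((24389/37440)a + 5887/2080)((224640/841)a + 1347840/841) + (0)
Last nonzero remainder: (224640/841)a + 1347840/841. Dividing through by 224640/841 gives the monic gcd a + 6.

a + 6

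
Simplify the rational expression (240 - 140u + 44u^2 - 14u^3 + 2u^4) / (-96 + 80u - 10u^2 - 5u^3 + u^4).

By polynomial division,
  2u^4 - 14u^3 + 44u^2 - 140u + 240 = (2)(u^4 - 5u^3 - 10u^2 + 80u - 96) + (-4u^3 + 64u^2 - 300u + 432)
  u^4 - 5u^3 - 10u^2 + 80u - 96 = (-(1/4)u - 11/4)(-4u^3 + 64u^2 - 300u + 432) + (91u^2 - 637u + 1092)
  -4u^3 + 64u^2 - 300u + 432 = (-(4/91)u + 36/91)(91u^2 - 637u + 1092) + (0)
Last nonzero remainder: 91u^2 - 637u + 1092. Dividing through by 91 gives the monic gcd u^2 - 7u + 12.
Cancel u^2 - 7u + 12 from numerator and denominator to get the reduced form.

(20 + 2u^2)/(-8 + 2u + u^2)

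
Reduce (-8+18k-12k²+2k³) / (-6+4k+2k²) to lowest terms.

(4-5k+k²)/(3+k)

Apply the Euclidean algorithm:
  2k³-12k²+18k-8 = (k-8)(2k²+4k-6) + (56k-56)
  2k²+4k-6 = ((1/28)k+3/28)(56k-56) + (0)
Last nonzero remainder: 56k-56. Dividing through by 56 gives the monic gcd k-1.
Cancel k-1 from numerator and denominator to get the reduced form.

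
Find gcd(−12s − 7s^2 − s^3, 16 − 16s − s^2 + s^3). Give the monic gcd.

4 + s

Euclidean algorithm in ℚ[s]:
  −s^3 − 7s^2 − 12s = (−1)(s^3 − s^2 − 16s + 16) + (−8s^2 − 28s + 16)
  s^3 − s^2 − 16s + 16 = (−(1/8)s + 9/16)(−8s^2 − 28s + 16) + ((7/4)s + 7)
  −8s^2 − 28s + 16 = (−(32/7)s + 16/7)((7/4)s + 7) + (0)
Last nonzero remainder: (7/4)s + 7. Dividing through by 7/4 gives the monic gcd s + 4.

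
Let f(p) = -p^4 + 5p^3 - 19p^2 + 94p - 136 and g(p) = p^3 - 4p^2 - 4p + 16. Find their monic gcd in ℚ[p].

p^2 - 6p + 8

Apply the Euclidean algorithm:
  -p^4 + 5p^3 - 19p^2 + 94p - 136 = (-p + 1)(p^3 - 4p^2 - 4p + 16) + (-19p^2 + 114p - 152)
  p^3 - 4p^2 - 4p + 16 = (-(1/19)p - 2/19)(-19p^2 + 114p - 152) + (0)
Last nonzero remainder: -19p^2 + 114p - 152. Dividing through by -19 gives the monic gcd p^2 - 6p + 8.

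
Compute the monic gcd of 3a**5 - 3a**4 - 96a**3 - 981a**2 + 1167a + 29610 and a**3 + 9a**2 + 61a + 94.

Apply the Euclidean algorithm:
  3a**5 - 3a**4 - 96a**3 - 981a**2 + 1167a + 29610 = (3a**2 - 30a - 9)(a**3 + 9a**2 + 61a + 94) + (648a**2 + 4536a + 30456)
  a**3 + 9a**2 + 61a + 94 = ((1/648)a + 1/324)(648a**2 + 4536a + 30456) + (0)
Last nonzero remainder: 648a**2 + 4536a + 30456. Dividing through by 648 gives the monic gcd a**2 + 7a + 47.

a**2 + 7a + 47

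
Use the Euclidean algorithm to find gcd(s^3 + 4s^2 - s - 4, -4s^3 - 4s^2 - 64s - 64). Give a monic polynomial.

Repeated division with remainder:
  s^3 + 4s^2 - s - 4 = (-1/4)(-4s^3 - 4s^2 - 64s - 64) + (3s^2 - 17s - 20)
  -4s^3 - 4s^2 - 64s - 64 = (-(4/3)s - 80/9)(3s^2 - 17s - 20) + (-(2176/9)s - 2176/9)
  3s^2 - 17s - 20 = (-(27/2176)s + 45/544)(-(2176/9)s - 2176/9) + (0)
Last nonzero remainder: -(2176/9)s - 2176/9. Dividing through by -2176/9 gives the monic gcd s + 1.

s + 1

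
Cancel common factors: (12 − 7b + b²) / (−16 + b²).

(−3 + b)/(4 + b)

Repeated division with remainder:
  b² − 7b + 12 = (b² − 16) + (−7b + 28)
  b² − 16 = (−(1/7)b − 4/7)(−7b + 28) + (0)
Last nonzero remainder: −7b + 28. Dividing through by −7 gives the monic gcd b − 4.
Cancel b − 4 from numerator and denominator to get the reduced form.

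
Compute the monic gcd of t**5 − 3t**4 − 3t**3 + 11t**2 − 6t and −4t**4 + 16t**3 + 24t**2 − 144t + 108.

Apply the Euclidean algorithm:
  t**5 − 3t**4 − 3t**3 + 11t**2 − 6t = (−(1/4)t − 1/4)(−4t**4 + 16t**3 + 24t**2 − 144t + 108) + (7t**3 − 19t**2 − 15t + 27)
  −4t**4 + 16t**3 + 24t**2 − 144t + 108 = (−(4/7)t + 36/49)(7t**3 − 19t**2 − 15t + 27) + ((1440/49)t**2 − (5760/49)t + 4320/49)
  7t**3 − 19t**2 − 15t + 27 = ((343/1440)t + 49/160)((1440/49)t**2 − (5760/49)t + 4320/49) + (0)
Last nonzero remainder: (1440/49)t**2 − (5760/49)t + 4320/49. Dividing through by 1440/49 gives the monic gcd t**2 − 4t + 3.

t**2 − 4t + 3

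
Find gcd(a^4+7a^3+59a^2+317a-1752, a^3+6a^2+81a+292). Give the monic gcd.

a^2+2a+73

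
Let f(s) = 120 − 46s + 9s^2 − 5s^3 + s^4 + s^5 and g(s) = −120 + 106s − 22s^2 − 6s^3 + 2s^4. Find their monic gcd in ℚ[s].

By polynomial division,
  s^5 + s^4 − 5s^3 + 9s^2 − 46s + 120 = ((1/2)s + 2)(2s^4 − 6s^3 − 22s^2 + 106s − 120) + (18s^3 − 198s + 360)
  2s^4 − 6s^3 − 22s^2 + 106s − 120 = ((1/9)s − 1/3)(18s^3 − 198s + 360) + (0)
Last nonzero remainder: 18s^3 − 198s + 360. Dividing through by 18 gives the monic gcd s^3 − 11s + 20.

20 − 11s + s^3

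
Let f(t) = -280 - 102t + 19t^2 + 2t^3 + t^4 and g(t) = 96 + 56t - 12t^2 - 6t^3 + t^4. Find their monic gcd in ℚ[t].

-8 - 2t + t^2

By polynomial division,
  t^4 + 2t^3 + 19t^2 - 102t - 280 = (t^4 - 6t^3 - 12t^2 + 56t + 96) + (8t^3 + 31t^2 - 158t - 376)
  t^4 - 6t^3 - 12t^2 + 56t + 96 = ((1/8)t - 79/64)(8t^3 + 31t^2 - 158t - 376) + ((2945/64)t^2 - (2945/32)t - 2945/8)
  8t^3 + 31t^2 - 158t - 376 = ((512/2945)t + 3008/2945)((2945/64)t^2 - (2945/32)t - 2945/8) + (0)
Last nonzero remainder: (2945/64)t^2 - (2945/32)t - 2945/8. Dividing through by 2945/64 gives the monic gcd t^2 - 2t - 8.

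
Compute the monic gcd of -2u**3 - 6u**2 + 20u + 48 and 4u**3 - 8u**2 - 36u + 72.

u - 3

By polynomial division,
  -2u**3 - 6u**2 + 20u + 48 = (-1/2)(4u**3 - 8u**2 - 36u + 72) + (-10u**2 + 2u + 84)
  4u**3 - 8u**2 - 36u + 72 = (-(2/5)u + 18/25)(-10u**2 + 2u + 84) + (-(96/25)u + 288/25)
  -10u**2 + 2u + 84 = ((125/48)u + 175/24)(-(96/25)u + 288/25) + (0)
Last nonzero remainder: -(96/25)u + 288/25. Dividing through by -96/25 gives the monic gcd u - 3.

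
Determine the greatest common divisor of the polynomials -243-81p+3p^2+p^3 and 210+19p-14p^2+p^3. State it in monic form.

3+p

Euclidean algorithm in ℚ[p]:
  p^3+3p^2-81p-243 = (p^3-14p^2+19p+210) + (17p^2-100p-453)
  p^3-14p^2+19p+210 = ((1/17)p-138/289)(17p^2-100p-453) + (-(608/289)p-1824/289)
  17p^2-100p-453 = (-(4913/608)p+43639/608)(-(608/289)p-1824/289) + (0)
Last nonzero remainder: -(608/289)p-1824/289. Dividing through by -608/289 gives the monic gcd p+3.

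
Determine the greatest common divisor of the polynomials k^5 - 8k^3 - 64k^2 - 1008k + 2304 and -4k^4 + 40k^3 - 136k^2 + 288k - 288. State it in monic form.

Euclidean algorithm in ℚ[k]:
  k^5 - 8k^3 - 64k^2 - 1008k + 2304 = (-(1/4)k - 5/2)(-4k^4 + 40k^3 - 136k^2 + 288k - 288) + (58k^3 - 332k^2 - 360k + 1584)
  -4k^4 + 40k^3 - 136k^2 + 288k - 288 = (-(2/29)k + 248/841)(58k^3 - 332k^2 - 360k + 1584) + (-(52920/841)k^2 + (423360/841)k - 635040/841)
  58k^3 - 332k^2 - 360k + 1584 = (-(24389/26460)k - 9251/4410)(-(52920/841)k^2 + (423360/841)k - 635040/841) + (0)
Last nonzero remainder: -(52920/841)k^2 + (423360/841)k - 635040/841. Dividing through by -52920/841 gives the monic gcd k^2 - 8k + 12.

k^2 - 8k + 12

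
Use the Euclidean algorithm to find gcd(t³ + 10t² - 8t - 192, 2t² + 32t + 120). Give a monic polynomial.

t + 6

Apply the Euclidean algorithm:
  t³ + 10t² - 8t - 192 = ((1/2)t - 3)(2t² + 32t + 120) + (28t + 168)
  2t² + 32t + 120 = ((1/14)t + 5/7)(28t + 168) + (0)
Last nonzero remainder: 28t + 168. Dividing through by 28 gives the monic gcd t + 6.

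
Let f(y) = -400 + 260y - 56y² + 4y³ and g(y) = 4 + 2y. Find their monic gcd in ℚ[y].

1

Apply the Euclidean algorithm:
  4y³ - 56y² + 260y - 400 = (2y² - 32y + 194)(2y + 4) + (-1176)
  2y + 4 = (-(1/588)y - 1/294)(-1176) + (0)
The last nonzero remainder is the constant -1176, so the polynomials are coprime and gcd = 1.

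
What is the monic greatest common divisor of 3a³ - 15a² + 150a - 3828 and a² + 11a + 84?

Repeated division with remainder:
  3a³ - 15a² + 150a - 3828 = (3a - 48)(a² + 11a + 84) + (426a + 204)
  a² + 11a + 84 = ((1/426)a + 249/10082)(426a + 204) + (398046/5041)
  426a + 204 = ((357911/66341)a + 171394/66341)(398046/5041) + (0)
The last nonzero remainder is the constant 398046/5041, so the polynomials are coprime and gcd = 1.

1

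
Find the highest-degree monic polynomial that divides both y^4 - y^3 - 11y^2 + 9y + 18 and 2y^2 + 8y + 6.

y^2 + 4y + 3

By polynomial division,
  y^4 - y^3 - 11y^2 + 9y + 18 = ((1/2)y^2 - (5/2)y + 3)(2y^2 + 8y + 6) + (0)
Last nonzero remainder: 2y^2 + 8y + 6. Dividing through by 2 gives the monic gcd y^2 + 4y + 3.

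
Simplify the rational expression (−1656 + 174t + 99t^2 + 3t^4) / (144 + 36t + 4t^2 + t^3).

Repeated division with remainder:
  3t^4 + 99t^2 + 174t − 1656 = (3t − 12)(t^3 + 4t^2 + 36t + 144) + (39t^2 + 174t + 72)
  t^3 + 4t^2 + 36t + 144 = ((1/39)t − 2/169)(39t^2 + 174t + 72) + ((6120/169)t + 24480/169)
  39t^2 + 174t + 72 = ((2197/2040)t + 169/340)((6120/169)t + 24480/169) + (0)
Last nonzero remainder: (6120/169)t + 24480/169. Dividing through by 6120/169 gives the monic gcd t + 4.
Cancel t + 4 from numerator and denominator to get the reduced form.

(−414 + 147t − 12t^2 + 3t^3)/(36 + t^2)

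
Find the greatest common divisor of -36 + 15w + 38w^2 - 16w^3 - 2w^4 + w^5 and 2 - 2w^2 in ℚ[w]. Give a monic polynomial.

-1 + w^2

Apply the Euclidean algorithm:
  w^5 - 2w^4 - 16w^3 + 38w^2 + 15w - 36 = (-(1/2)w^3 + w^2 + (15/2)w - 18)(-2w^2 + 2) + (0)
Last nonzero remainder: -2w^2 + 2. Dividing through by -2 gives the monic gcd w^2 - 1.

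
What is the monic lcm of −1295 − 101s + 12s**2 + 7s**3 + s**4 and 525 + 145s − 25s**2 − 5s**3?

By polynomial division,
  s**4 + 7s**3 + 12s**2 − 101s − 1295 = (−(1/5)s − 2/5)(−5s**3 − 25s**2 + 145s + 525) + (31s**2 + 62s − 1085)
  −5s**3 − 25s**2 + 145s + 525 = (−(5/31)s − 15/31)(31s**2 + 62s − 1085) + (0)
Last nonzero remainder: 31s**2 + 62s − 1085. Dividing through by 31 gives the monic gcd s**2 + 2s − 35.
Then lcm(f, g) = f·g / gcd(f, g); expanding and making the result monic gives the answer.

−3885 − 1598s − 65s**2 + 33s**3 + 10s**4 + s**5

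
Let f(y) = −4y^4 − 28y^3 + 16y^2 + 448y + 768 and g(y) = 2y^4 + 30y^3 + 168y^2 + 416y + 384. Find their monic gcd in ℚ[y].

Euclidean algorithm in ℚ[y]:
  −4y^4 − 28y^3 + 16y^2 + 448y + 768 = (−2)(2y^4 + 30y^3 + 168y^2 + 416y + 384) + (32y^3 + 352y^2 + 1280y + 1536)
  2y^4 + 30y^3 + 168y^2 + 416y + 384 = ((1/16)y + 1/4)(32y^3 + 352y^2 + 1280y + 1536) + (0)
Last nonzero remainder: 32y^3 + 352y^2 + 1280y + 1536. Dividing through by 32 gives the monic gcd y^3 + 11y^2 + 40y + 48.

y^3 + 11y^2 + 40y + 48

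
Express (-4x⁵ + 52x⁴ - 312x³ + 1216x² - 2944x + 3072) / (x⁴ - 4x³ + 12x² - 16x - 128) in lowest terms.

(-4x² + 28x - 48)/(x + 2)

Euclidean algorithm in ℚ[x]:
  -4x⁵ + 52x⁴ - 312x³ + 1216x² - 2944x + 3072 = (-4x + 36)(x⁴ - 4x³ + 12x² - 16x - 128) + (-120x³ + 720x² - 2880x + 7680)
  x⁴ - 4x³ + 12x² - 16x - 128 = (-(1/120)x - 1/60)(-120x³ + 720x² - 2880x + 7680) + (0)
Last nonzero remainder: -120x³ + 720x² - 2880x + 7680. Dividing through by -120 gives the monic gcd x³ - 6x² + 24x - 64.
Cancel x³ - 6x² + 24x - 64 from numerator and denominator to get the reduced form.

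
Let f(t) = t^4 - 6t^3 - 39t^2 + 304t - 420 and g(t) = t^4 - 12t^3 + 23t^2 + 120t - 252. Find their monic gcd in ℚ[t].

t^2 - 8t + 12

Apply the Euclidean algorithm:
  t^4 - 6t^3 - 39t^2 + 304t - 420 = (t^4 - 12t^3 + 23t^2 + 120t - 252) + (6t^3 - 62t^2 + 184t - 168)
  t^4 - 12t^3 + 23t^2 + 120t - 252 = ((1/6)t - 5/18)(6t^3 - 62t^2 + 184t - 168) + (-(224/9)t^2 + (1792/9)t - 896/3)
  6t^3 - 62t^2 + 184t - 168 = (-(27/112)t + 9/16)(-(224/9)t^2 + (1792/9)t - 896/3) + (0)
Last nonzero remainder: -(224/9)t^2 + (1792/9)t - 896/3. Dividing through by -224/9 gives the monic gcd t^2 - 8t + 12.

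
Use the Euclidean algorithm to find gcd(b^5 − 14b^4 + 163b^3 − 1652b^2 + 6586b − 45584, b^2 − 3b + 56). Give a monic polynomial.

b^2 − 3b + 56

Repeated division with remainder:
  b^5 − 14b^4 + 163b^3 − 1652b^2 + 6586b − 45584 = (b^3 − 11b^2 + 74b − 814)(b^2 − 3b + 56) + (0)
The last nonzero remainder b^2 − 3b + 56 is already monic.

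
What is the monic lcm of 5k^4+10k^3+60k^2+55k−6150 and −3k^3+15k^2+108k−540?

Repeated division with remainder:
  5k^4+10k^3+60k^2+55k−6150 = (−(5/3)k−35/3)(−3k^3+15k^2+108k−540) + (415k^2+415k−12450)
  −3k^3+15k^2+108k−540 = (−(3/415)k+18/415)(415k^2+415k−12450) + (0)
Last nonzero remainder: 415k^2+415k−12450. Dividing through by 415 gives the monic gcd k^2+k−30.
Then lcm(f, g) = f·g / gcd(f, g); expanding and making the result monic gives the answer.

k^5−4k^4−61k^2−1296k+7380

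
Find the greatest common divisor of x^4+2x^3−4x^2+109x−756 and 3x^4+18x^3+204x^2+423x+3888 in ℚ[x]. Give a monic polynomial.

By polynomial division,
  x^4+2x^3−4x^2+109x−756 = (1/3)(3x^4+18x^3+204x^2+423x+3888) + (−4x^3−72x^2−32x−2052)
  3x^4+18x^3+204x^2+423x+3888 = (−(3/4)x+9)(−4x^3−72x^2−32x−2052) + (828x^2−828x+22356)
  −4x^3−72x^2−32x−2052 = (−(1/207)x−19/207)(828x^2−828x+22356) + (0)
Last nonzero remainder: 828x^2−828x+22356. Dividing through by 828 gives the monic gcd x^2−x+27.

x^2−x+27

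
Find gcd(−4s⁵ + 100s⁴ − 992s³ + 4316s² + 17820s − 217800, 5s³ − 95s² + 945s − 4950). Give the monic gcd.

Repeated division with remainder:
  −4s⁵ + 100s⁴ − 992s³ + 4316s² + 17820s − 217800 = (−(4/5)s² + (24/5)s + 44)(5s³ − 95s² + 945s − 4950) + (0)
Last nonzero remainder: 5s³ − 95s² + 945s − 4950. Dividing through by 5 gives the monic gcd s³ − 19s² + 189s − 990.

s³ − 19s² + 189s − 990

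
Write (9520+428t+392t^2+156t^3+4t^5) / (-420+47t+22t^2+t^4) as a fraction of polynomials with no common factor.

Apply the Euclidean algorithm:
  4t^5+156t^3+392t^2+428t+9520 = (4t)(t^4+22t^2+47t-420) + (68t^3+204t^2+2108t+9520)
  t^4+22t^2+47t-420 = ((1/68)t-3/68)(68t^3+204t^2+2108t+9520) + (0)
Last nonzero remainder: 68t^3+204t^2+2108t+9520. Dividing through by 68 gives the monic gcd t^3+3t^2+31t+140.
Cancel t^3+3t^2+31t+140 from numerator and denominator to get the reduced form.

(68-12t+4t^2)/(-3+t)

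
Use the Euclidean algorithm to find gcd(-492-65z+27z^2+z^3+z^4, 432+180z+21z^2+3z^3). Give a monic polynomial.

Apply the Euclidean algorithm:
  z^4+z^3+27z^2-65z-492 = ((1/3)z-2)(3z^3+21z^2+180z+432) + (9z^2+151z+372)
  3z^3+21z^2+180z+432 = ((1/3)z-88/27)(9z^2+151z+372) + ((14800/27)z+14800/9)
  9z^2+151z+372 = ((243/14800)z+837/3700)((14800/27)z+14800/9) + (0)
Last nonzero remainder: (14800/27)z+14800/9. Dividing through by 14800/27 gives the monic gcd z+3.

3+z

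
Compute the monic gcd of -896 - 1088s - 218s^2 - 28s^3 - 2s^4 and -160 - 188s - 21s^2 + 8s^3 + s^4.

8 + 9s + s^2

Apply the Euclidean algorithm:
  -2s^4 - 28s^3 - 218s^2 - 1088s - 896 = (-2)(s^4 + 8s^3 - 21s^2 - 188s - 160) + (-12s^3 - 260s^2 - 1464s - 1216)
  s^4 + 8s^3 - 21s^2 - 188s - 160 = (-(1/12)s + 41/36)(-12s^3 - 260s^2 - 1464s - 1216) + ((1378/9)s^2 + 1378s + 11024/9)
  -12s^3 - 260s^2 - 1464s - 1216 = (-(54/689)s - 684/689)((1378/9)s^2 + 1378s + 11024/9) + (0)
Last nonzero remainder: (1378/9)s^2 + 1378s + 11024/9. Dividing through by 1378/9 gives the monic gcd s^2 + 9s + 8.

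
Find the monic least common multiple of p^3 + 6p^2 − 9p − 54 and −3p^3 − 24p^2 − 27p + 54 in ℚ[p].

By polynomial division,
  p^3 + 6p^2 − 9p − 54 = (−1/3)(−3p^3 − 24p^2 − 27p + 54) + (−2p^2 − 18p − 36)
  −3p^3 − 24p^2 − 27p + 54 = ((3/2)p − 3/2)(−2p^2 − 18p − 36) + (0)
Last nonzero remainder: −2p^2 − 18p − 36. Dividing through by −2 gives the monic gcd p^2 + 9p + 18.
Then lcm(f, g) = f·g / gcd(f, g); expanding and making the result monic gives the answer.

p^4 + 5p^3 − 15p^2 − 45p + 54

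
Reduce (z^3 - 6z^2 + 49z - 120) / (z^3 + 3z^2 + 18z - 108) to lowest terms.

Repeated division with remainder:
  z^3 - 6z^2 + 49z - 120 = (z^3 + 3z^2 + 18z - 108) + (-9z^2 + 31z - 12)
  z^3 + 3z^2 + 18z - 108 = (-(1/9)z - 58/81)(-9z^2 + 31z - 12) + ((3148/81)z - 3148/27)
  -9z^2 + 31z - 12 = (-(729/3148)z + 81/787)((3148/81)z - 3148/27) + (0)
Last nonzero remainder: (3148/81)z - 3148/27. Dividing through by 3148/81 gives the monic gcd z - 3.
Cancel z - 3 from numerator and denominator to get the reduced form.

(z^2 - 3z + 40)/(z^2 + 6z + 36)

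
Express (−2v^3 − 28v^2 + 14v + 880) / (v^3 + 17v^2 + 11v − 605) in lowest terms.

(−2v − 16)/(v + 11)

Repeated division with remainder:
  −2v^3 − 28v^2 + 14v + 880 = (−2)(v^3 + 17v^2 + 11v − 605) + (6v^2 + 36v − 330)
  v^3 + 17v^2 + 11v − 605 = ((1/6)v + 11/6)(6v^2 + 36v − 330) + (0)
Last nonzero remainder: 6v^2 + 36v − 330. Dividing through by 6 gives the monic gcd v^2 + 6v − 55.
Cancel v^2 + 6v − 55 from numerator and denominator to get the reduced form.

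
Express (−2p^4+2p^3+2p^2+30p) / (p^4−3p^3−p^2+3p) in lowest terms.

Repeated division with remainder:
  −2p^4+2p^3+2p^2+30p = (−2)(p^4−3p^3−p^2+3p) + (−4p^3+36p)
  p^4−3p^3−p^2+3p = (−(1/4)p+3/4)(−4p^3+36p) + (8p^2−24p)
  −4p^3+36p = (−(1/2)p−3/2)(8p^2−24p) + (0)
Last nonzero remainder: 8p^2−24p. Dividing through by 8 gives the monic gcd p^2−3p.
Cancel p^2−3p from numerator and denominator to get the reduced form.

(−2p^2−4p−10)/(p^2−1)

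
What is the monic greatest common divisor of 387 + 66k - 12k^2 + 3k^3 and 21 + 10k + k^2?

3 + k

Euclidean algorithm in ℚ[k]:
  3k^3 - 12k^2 + 66k + 387 = (3k - 42)(k^2 + 10k + 21) + (423k + 1269)
  k^2 + 10k + 21 = ((1/423)k + 7/423)(423k + 1269) + (0)
Last nonzero remainder: 423k + 1269. Dividing through by 423 gives the monic gcd k + 3.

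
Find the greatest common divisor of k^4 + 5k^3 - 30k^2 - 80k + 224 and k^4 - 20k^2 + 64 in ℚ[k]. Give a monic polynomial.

k^3 - 2k^2 - 16k + 32

By polynomial division,
  k^4 + 5k^3 - 30k^2 - 80k + 224 = (k^4 - 20k^2 + 64) + (5k^3 - 10k^2 - 80k + 160)
  k^4 - 20k^2 + 64 = ((1/5)k + 2/5)(5k^3 - 10k^2 - 80k + 160) + (0)
Last nonzero remainder: 5k^3 - 10k^2 - 80k + 160. Dividing through by 5 gives the monic gcd k^3 - 2k^2 - 16k + 32.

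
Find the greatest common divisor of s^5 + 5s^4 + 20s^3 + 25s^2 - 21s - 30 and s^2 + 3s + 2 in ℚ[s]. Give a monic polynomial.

Repeated division with remainder:
  s^5 + 5s^4 + 20s^3 + 25s^2 - 21s - 30 = (s^3 + 2s^2 + 12s - 15)(s^2 + 3s + 2) + (0)
The last nonzero remainder s^2 + 3s + 2 is already monic.

s^2 + 3s + 2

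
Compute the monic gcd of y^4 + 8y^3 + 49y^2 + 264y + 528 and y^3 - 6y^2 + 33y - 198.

Apply the Euclidean algorithm:
  y^4 + 8y^3 + 49y^2 + 264y + 528 = (y + 14)(y^3 - 6y^2 + 33y - 198) + (100y^2 + 3300)
  y^3 - 6y^2 + 33y - 198 = ((1/100)y - 3/50)(100y^2 + 3300) + (0)
Last nonzero remainder: 100y^2 + 3300. Dividing through by 100 gives the monic gcd y^2 + 33.

y^2 + 33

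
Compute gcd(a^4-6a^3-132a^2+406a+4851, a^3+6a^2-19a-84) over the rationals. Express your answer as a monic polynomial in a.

By polynomial division,
  a^4-6a^3-132a^2+406a+4851 = (a-12)(a^3+6a^2-19a-84) + (-41a^2+262a+3843)
  a^3+6a^2-19a-84 = (-(1/41)a-508/1681)(-41a^2+262a+3843) + ((258720/1681)a+1811040/1681)
  -41a^2+262a+3843 = (-(68921/258720)a+307623/86240)((258720/1681)a+1811040/1681) + (0)
Last nonzero remainder: (258720/1681)a+1811040/1681. Dividing through by 258720/1681 gives the monic gcd a+7.

a+7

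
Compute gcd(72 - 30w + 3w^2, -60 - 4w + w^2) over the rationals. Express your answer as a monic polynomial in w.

1

By polynomial division,
  3w^2 - 30w + 72 = (3)(w^2 - 4w - 60) + (-18w + 252)
  w^2 - 4w - 60 = (-(1/18)w - 5/9)(-18w + 252) + (80)
  -18w + 252 = (-(9/40)w + 63/20)(80) + (0)
The last nonzero remainder is the constant 80, so the polynomials are coprime and gcd = 1.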